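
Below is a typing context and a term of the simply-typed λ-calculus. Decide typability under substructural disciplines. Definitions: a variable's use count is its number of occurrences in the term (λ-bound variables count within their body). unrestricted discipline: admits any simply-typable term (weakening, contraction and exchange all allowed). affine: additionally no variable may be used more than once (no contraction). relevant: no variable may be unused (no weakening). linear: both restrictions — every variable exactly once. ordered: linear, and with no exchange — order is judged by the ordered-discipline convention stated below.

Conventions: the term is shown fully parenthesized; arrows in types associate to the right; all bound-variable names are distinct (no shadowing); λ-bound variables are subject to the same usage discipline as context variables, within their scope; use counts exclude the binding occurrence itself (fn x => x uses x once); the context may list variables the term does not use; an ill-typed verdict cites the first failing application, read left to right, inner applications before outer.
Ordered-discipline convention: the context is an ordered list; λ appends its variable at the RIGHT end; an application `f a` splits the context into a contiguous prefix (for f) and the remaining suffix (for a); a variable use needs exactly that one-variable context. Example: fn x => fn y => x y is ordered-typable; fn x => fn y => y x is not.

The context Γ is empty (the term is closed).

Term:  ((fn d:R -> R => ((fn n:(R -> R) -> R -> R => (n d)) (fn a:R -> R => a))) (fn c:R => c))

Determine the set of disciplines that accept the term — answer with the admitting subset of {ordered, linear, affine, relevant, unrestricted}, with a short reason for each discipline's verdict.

admitted in: linear, affine, relevant, unrestricted
counts: d (bound): 1×; n (bound): 1×; a (bound): 1×; c (bound): 1×
order of uses: n, d, a, c
typing: the term checks, with type R -> R
ordered: ✗ — use order n, d, a, c needs exchange
linear: ✓ — single use per variable (d, n, a, c)
affine: ✓ — no duplicate uses among d, n, a, c
relevant: ✓ — none of d, n, a, c goes unused
unrestricted: ✓ — type-checks (R -> R) and nothing is barred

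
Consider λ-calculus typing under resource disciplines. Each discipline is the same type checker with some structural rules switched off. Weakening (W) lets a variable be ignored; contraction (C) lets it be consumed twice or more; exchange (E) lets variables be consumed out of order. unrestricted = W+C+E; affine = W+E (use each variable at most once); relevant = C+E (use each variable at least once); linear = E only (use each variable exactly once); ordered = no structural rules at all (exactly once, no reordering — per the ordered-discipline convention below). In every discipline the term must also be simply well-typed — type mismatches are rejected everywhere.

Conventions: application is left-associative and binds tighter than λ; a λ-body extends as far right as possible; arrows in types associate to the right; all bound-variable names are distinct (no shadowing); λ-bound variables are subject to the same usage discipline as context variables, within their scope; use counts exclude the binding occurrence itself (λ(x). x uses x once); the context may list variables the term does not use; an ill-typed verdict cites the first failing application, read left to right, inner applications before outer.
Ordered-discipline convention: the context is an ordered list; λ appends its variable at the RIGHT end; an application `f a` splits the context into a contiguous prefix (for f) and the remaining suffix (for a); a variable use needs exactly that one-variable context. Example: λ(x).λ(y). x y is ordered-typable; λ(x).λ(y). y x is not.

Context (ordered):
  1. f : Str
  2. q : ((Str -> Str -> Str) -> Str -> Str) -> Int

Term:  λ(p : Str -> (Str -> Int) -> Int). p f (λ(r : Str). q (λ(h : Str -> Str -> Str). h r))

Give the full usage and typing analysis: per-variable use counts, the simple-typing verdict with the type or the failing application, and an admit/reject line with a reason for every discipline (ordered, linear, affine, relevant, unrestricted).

counts: f: 1; q: 1; p [bound]: 1; r [bound]: 1; h [bound]: 1
use order (left to right): p, f, q, h, r
typing: ✓ — (Str -> (Str -> Int) -> Int) -> Int
ordered: ✗ — needs exchange: uses follow p, f, q, h, r
linear: ✓ — exactly-once usage across f, q, p, r, h
affine: ✓ — at most one use each (f, q, p, r, h)
relevant: ✓ — f, q, p, r, h: all used, weakening unneeded
unrestricted: ✓ — simply typable at (Str -> (Str -> Int) -> Int) -> Int; W, C, E all held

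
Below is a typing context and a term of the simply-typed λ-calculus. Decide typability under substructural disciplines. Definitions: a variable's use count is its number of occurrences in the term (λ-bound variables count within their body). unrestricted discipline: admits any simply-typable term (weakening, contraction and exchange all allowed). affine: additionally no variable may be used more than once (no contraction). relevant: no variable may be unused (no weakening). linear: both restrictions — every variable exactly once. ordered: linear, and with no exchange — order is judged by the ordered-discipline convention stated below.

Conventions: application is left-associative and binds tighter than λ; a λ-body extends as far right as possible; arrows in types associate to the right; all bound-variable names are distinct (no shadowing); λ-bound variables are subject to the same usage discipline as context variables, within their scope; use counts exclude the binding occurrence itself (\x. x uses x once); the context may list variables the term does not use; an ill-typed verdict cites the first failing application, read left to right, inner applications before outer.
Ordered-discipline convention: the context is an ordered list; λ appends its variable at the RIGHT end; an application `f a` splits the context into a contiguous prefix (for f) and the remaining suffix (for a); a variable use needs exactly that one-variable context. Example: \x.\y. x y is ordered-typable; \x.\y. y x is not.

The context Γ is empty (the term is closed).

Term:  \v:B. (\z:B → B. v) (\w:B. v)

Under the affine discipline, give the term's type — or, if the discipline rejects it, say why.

not well-typed under affine — needs contraction — v ×2
variable uses: v (bound): 2; z (bound): 0; w (bound): 0
order of uses: v, v
typing: well-typed at B → B
across the five disciplines: ordered ✗ · linear ✗ · affine ✗ · relevant ✗ · unrestricted ✓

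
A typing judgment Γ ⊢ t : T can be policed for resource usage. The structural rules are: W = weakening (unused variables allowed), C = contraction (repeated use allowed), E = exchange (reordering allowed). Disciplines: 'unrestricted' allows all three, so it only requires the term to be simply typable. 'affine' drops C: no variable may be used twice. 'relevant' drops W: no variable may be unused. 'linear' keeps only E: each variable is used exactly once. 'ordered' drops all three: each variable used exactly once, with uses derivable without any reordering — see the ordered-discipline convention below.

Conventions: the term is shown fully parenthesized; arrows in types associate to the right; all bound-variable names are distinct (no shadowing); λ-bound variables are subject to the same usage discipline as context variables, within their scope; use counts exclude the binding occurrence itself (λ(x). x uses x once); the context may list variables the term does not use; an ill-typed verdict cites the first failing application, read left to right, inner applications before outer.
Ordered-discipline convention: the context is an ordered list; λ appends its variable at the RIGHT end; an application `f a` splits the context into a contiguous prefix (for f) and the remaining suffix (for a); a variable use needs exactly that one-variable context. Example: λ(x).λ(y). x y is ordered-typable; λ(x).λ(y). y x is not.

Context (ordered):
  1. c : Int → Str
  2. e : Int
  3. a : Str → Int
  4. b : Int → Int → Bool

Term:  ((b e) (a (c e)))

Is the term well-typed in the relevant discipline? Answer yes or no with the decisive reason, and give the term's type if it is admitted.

yes — none of c, e, a, b goes unused; term : Bool
use counts: c: 1×; e: 2×; a: 1×; b: 1×
left-to-right use order: b, e, a, c, e
typing: the term checks, with type Bool
all disciplines: ordered ✗, linear ✗, affine ✗, relevant ✓, unrestricted ✓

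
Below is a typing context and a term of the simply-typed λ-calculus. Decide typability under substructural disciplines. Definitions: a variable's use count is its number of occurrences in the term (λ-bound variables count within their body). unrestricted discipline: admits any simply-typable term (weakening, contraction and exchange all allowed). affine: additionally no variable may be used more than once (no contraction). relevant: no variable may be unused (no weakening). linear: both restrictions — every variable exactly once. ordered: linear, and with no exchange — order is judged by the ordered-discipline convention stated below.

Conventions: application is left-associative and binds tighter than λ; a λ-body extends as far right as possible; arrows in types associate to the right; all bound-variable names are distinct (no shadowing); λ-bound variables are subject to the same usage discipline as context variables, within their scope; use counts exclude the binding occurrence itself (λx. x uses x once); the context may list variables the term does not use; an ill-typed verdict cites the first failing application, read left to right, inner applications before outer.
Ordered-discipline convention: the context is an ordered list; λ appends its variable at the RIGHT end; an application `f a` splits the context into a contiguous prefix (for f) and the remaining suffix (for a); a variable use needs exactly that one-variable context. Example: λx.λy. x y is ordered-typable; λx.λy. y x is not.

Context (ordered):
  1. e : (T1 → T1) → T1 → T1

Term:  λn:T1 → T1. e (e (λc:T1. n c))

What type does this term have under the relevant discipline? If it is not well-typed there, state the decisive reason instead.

term : (T1 → T1) → T1 → T1
usage: e ×2; n (bound) ×1; c (bound) ×1
use order (left to right): e, e, n, c
typing: well-typed — term : (T1 → T1) → T1 → T1
summary: ordered ✗; linear ✗; affine ✗; relevant ✓; unrestricted ✓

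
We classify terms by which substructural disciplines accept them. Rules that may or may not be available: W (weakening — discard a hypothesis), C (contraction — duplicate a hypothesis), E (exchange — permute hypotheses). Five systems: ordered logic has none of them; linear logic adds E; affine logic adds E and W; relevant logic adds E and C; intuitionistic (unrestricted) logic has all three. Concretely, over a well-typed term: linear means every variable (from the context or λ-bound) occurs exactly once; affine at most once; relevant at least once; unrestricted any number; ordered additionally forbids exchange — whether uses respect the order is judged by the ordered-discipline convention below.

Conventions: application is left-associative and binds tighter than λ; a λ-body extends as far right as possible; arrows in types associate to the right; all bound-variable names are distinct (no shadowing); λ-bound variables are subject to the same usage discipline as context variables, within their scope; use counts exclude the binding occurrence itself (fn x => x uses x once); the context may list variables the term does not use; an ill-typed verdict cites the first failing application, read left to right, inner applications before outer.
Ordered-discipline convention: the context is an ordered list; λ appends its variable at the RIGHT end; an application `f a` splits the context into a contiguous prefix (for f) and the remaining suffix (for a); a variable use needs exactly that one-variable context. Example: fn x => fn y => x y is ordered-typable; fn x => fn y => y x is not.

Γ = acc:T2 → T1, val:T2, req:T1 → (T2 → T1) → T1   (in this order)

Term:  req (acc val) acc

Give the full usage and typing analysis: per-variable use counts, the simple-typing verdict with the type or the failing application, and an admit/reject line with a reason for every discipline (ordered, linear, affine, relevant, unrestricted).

usage: acc=2, val=1, req=1
use order (left to right): req, acc, val, acc
typing: well-typed at T1
ordered: ✗, uses contraction: acc ×2
linear: ✗, uses contraction: acc ×2
affine: ✗, uses contraction: acc ×2
relevant: ✓, acc, val, req: all used, weakening unneeded
unrestricted: ✓, simply typable at T1; W, C, E all held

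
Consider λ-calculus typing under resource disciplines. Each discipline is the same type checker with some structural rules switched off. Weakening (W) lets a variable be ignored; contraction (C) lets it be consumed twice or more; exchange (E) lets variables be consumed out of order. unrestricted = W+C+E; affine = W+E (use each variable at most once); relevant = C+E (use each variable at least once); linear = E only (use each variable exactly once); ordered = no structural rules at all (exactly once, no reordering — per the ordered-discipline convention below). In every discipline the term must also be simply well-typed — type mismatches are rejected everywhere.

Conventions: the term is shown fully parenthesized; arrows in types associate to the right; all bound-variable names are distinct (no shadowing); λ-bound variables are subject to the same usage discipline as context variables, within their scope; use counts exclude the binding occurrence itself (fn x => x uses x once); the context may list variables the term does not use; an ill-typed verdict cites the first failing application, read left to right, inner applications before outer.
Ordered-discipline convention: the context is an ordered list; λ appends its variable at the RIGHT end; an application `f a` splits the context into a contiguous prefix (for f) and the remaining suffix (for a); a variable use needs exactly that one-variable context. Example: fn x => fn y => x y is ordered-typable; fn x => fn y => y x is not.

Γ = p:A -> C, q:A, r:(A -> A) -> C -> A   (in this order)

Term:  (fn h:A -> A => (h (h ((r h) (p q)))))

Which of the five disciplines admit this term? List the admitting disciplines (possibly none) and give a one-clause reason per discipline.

admitted in: relevant, unrestricted
variable uses: p: 1, q: 1, r: 1, h [bound]: 3
uses in reading order: h, h, r, h, p, q
typing: the term checks, with type (A -> A) -> A
ordered ✗ (needs contraction — h ×3)
linear ✗ (needs contraction — h ×3)
affine ✗ (needs contraction — h ×3)
relevant ✓ (p, q, r, h: all used, weakening unneeded)
unrestricted ✓ (simply typable at (A -> A) -> A; W, C, E all held)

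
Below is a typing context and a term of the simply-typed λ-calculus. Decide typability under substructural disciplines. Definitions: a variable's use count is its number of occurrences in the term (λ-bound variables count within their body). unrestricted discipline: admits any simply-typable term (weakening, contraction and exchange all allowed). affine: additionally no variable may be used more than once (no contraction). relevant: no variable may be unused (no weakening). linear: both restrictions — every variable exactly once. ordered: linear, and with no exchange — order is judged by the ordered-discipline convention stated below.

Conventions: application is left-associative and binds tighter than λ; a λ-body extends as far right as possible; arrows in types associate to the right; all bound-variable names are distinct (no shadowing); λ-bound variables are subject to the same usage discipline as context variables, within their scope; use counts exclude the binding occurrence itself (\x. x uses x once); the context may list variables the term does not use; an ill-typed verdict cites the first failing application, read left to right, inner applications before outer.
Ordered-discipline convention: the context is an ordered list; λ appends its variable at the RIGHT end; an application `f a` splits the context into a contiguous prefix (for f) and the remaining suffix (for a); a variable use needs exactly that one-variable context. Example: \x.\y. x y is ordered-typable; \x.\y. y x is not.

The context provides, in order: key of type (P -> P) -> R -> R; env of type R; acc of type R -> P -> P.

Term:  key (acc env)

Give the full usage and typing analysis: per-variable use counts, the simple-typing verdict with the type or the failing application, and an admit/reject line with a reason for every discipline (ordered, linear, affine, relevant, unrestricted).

usage: key: 1, env: 1, acc: 1
left-to-right use order: key, acc, env
typing: ✓ — R -> R
ordered: ✗ — needs exchange: uses follow key, acc, env
linear: ✓ — exactly-once usage across key, env, acc
affine: ✓ — no duplicate uses among key, env, acc
relevant: ✓ — every one of key, env, acc appears
unrestricted: ✓ — type-checks (R -> R) and nothing is barred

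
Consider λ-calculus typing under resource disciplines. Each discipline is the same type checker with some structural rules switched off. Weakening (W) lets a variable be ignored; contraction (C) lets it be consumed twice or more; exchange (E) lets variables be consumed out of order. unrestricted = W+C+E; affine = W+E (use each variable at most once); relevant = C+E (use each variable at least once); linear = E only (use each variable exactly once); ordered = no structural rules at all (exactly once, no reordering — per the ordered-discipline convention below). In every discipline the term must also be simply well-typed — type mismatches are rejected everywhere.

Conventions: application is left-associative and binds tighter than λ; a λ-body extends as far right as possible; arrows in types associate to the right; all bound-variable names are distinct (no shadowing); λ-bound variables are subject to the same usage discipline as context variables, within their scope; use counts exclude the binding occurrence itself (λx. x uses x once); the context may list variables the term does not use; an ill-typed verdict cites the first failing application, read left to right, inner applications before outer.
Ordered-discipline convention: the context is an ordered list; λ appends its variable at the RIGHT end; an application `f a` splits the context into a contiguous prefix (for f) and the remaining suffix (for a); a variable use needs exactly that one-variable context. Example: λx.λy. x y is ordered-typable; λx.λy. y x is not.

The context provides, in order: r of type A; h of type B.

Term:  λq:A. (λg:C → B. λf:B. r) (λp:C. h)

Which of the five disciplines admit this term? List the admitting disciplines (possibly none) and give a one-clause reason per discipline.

admitting disciplines: affine, unrestricted
variable uses: r=1, h=1, q (bound)=0, g (bound)=0, f (bound)=0, p (bound)=0
use order (left to right): r, h
typing: the term checks, with type A → B → A
ordered: ✗, needs weakening: q, g, f, p unused
linear: ✗, needs weakening: q, g, f, p unused
affine: ✓, no duplicate uses among r, h, q, g, f, p
relevant: ✗, needs weakening: q, g, f, p unused
unrestricted: ✓, type-checks (A → B → A) and nothing is barred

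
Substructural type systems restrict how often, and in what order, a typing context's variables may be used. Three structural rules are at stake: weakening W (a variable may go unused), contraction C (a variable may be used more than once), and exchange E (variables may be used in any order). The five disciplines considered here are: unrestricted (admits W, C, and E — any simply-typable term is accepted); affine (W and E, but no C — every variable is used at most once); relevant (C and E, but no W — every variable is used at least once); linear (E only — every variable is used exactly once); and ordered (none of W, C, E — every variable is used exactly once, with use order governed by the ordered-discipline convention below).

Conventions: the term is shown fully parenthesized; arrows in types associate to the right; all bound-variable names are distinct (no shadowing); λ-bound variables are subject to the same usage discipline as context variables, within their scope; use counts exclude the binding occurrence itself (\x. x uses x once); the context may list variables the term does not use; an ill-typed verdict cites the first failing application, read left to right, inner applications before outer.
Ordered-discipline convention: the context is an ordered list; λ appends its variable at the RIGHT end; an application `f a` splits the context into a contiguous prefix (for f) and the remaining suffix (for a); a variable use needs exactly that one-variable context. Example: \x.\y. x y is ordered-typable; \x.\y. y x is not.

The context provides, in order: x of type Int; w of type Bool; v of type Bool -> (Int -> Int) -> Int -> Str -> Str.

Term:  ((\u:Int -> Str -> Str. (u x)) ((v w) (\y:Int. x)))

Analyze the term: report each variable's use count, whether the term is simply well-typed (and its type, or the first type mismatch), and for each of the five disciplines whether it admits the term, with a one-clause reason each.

variable uses: x ×2; w ×1; v ×1; u (bound) ×1; y (bound) ×0
uses in reading order: u, x, v, w, x
typing: well-typed — term : Str -> Str
ordered: ✗, needs contraction — x ×2; unused: y — weakening required
linear: ✗, needs contraction — x ×2; unused: y — weakening required
affine: ✗, needs contraction — x ×2
relevant: ✗, unused: y — weakening required
unrestricted: ✓, well-typed at Str -> Str; no restrictions here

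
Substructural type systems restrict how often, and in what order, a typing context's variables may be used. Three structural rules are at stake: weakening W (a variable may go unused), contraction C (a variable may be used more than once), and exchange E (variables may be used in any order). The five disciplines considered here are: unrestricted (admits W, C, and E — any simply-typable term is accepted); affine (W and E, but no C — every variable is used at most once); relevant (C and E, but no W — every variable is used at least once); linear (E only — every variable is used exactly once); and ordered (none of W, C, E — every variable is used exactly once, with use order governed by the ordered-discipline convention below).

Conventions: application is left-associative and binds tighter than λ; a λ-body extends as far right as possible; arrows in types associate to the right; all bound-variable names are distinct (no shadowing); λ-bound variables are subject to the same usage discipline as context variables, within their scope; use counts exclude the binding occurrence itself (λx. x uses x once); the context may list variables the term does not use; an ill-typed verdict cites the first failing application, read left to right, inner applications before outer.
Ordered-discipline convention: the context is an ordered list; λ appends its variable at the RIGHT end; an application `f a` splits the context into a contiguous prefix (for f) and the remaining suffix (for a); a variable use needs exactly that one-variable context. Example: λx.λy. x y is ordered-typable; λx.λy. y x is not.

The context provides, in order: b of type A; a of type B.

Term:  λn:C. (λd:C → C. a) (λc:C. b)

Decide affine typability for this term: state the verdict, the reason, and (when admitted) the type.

no — a type mismatch blocks all five
variable uses: b ×1; a ×1; n [bound] ×0; d [bound] ×0; c [bound] ×0
uses in reading order: a, b
typing: ill-typed: a function awaiting C → C gets C → A
summary: ordered ✗ · linear ✗ · affine ✗ · relevant ✗ · unrestricted ✗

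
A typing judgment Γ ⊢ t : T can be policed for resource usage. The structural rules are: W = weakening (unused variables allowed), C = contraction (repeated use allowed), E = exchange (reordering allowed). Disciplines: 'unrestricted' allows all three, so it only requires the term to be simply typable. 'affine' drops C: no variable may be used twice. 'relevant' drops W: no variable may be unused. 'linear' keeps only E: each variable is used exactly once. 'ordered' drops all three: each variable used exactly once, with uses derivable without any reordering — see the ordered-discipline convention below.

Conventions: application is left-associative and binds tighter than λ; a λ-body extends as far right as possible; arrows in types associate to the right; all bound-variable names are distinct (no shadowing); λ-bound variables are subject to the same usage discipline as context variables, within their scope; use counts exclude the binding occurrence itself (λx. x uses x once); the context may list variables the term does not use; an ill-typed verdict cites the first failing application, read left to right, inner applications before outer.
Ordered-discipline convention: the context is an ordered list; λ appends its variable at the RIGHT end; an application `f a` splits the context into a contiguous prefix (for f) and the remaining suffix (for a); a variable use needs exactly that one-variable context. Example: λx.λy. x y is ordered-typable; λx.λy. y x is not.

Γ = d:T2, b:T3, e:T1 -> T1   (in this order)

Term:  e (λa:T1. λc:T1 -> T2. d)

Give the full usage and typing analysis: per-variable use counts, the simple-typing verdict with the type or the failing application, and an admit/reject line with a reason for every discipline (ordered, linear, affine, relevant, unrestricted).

usage: d: 1×, b: 0×, e: 1×, a (λ-bound): 0×, c (λ-bound): 0×
left-to-right use order: e, d
typing: ill-typed: an argument T1 -> (T1 -> T2) -> T2 mismatches the expected T1
ordered ✗ (not simply typable)
linear ✗ (fails simple typing)
affine ✗ (a type mismatch blocks all five)
relevant ✗ (the type mismatch rejects it)
unrestricted ✗ (not simply typable)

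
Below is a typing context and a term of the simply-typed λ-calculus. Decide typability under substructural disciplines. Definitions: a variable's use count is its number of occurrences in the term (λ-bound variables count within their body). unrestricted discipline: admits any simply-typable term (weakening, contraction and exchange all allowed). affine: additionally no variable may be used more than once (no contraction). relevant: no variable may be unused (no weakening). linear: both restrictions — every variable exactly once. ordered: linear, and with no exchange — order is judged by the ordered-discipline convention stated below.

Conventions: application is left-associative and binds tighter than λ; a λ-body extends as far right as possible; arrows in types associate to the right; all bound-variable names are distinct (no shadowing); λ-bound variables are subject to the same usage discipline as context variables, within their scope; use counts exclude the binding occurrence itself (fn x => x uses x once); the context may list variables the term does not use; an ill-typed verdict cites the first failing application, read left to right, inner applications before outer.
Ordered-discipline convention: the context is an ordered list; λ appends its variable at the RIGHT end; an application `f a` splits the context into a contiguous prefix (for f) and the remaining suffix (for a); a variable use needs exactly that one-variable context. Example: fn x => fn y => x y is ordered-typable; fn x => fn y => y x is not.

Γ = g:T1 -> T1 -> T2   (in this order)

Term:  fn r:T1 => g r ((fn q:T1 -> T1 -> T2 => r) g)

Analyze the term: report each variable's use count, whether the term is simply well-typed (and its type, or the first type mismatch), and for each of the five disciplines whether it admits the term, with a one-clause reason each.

usage: g: 2×, r (bound): 2×, q (bound): 0×
left-to-right use order: g, r, r, g
typing: well-typed — term : T1 -> T2
ordered: ✗ — uses contraction: g ×2, r ×2; needs weakening: q unused
linear: ✗ — uses contraction: g ×2, r ×2; needs weakening: q unused
affine: ✗ — uses contraction: g ×2, r ×2
relevant: ✗ — needs weakening: q unused
unrestricted: ✓ — typability at T1 -> T2 is all that's needed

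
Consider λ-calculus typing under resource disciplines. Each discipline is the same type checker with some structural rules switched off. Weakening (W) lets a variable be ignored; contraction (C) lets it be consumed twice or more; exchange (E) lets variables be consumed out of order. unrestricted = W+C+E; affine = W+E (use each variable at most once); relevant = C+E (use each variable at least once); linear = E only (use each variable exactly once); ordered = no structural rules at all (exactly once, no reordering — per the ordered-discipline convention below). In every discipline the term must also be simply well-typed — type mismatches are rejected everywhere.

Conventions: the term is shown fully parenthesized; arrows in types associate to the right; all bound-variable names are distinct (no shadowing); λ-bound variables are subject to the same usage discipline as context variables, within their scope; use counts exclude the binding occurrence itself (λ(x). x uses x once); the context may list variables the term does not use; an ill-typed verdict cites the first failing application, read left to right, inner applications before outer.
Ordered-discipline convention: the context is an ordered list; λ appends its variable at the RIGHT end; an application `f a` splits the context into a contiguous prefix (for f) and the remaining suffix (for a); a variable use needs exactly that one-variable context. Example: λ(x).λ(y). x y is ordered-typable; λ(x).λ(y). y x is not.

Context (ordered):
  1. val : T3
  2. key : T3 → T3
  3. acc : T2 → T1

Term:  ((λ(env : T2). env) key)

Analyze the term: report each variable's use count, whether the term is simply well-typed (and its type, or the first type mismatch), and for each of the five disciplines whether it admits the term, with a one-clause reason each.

usage: val=0, key=1, acc=0, env (bound)=1
order of uses: env, key
typing: ill-typed: argument of type T3 → T3 where T2 is required
ordered: ✗ — fails simple typing
linear: ✗ — a type mismatch blocks all five
affine: ✗ — the type mismatch rejects it
relevant: ✗ — not simply typable
unrestricted: ✗ — fails simple typing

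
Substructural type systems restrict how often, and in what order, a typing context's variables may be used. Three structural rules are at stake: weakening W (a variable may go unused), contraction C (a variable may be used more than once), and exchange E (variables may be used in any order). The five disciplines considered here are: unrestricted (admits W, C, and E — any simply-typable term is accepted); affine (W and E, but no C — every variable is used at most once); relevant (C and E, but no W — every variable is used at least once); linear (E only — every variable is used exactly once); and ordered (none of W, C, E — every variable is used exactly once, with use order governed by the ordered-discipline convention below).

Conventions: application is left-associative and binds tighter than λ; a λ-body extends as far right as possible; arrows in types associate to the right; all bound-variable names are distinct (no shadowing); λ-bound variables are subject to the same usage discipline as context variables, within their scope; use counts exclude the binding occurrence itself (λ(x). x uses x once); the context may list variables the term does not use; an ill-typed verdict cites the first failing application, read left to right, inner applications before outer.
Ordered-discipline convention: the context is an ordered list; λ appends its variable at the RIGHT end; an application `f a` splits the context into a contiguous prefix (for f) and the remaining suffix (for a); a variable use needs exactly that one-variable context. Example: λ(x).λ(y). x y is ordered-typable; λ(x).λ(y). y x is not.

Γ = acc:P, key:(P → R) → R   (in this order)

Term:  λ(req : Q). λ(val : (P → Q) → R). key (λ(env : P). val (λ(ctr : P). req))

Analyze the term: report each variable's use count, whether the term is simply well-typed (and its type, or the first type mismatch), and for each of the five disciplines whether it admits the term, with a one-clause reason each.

variable uses: acc=0; key=1; req (bound)=1; val (bound)=1; env (bound)=0; ctr (bound)=0
order of uses: key, val, req
typing: well-typed — term : Q → ((P → Q) → R) → R
ordered ✗ (acc, env, ctr left unused)
linear ✗ (acc, env, ctr left unused)
affine ✓ (acc, key, req, val, env, ctr: no repeats, contraction unneeded)
relevant ✗ (acc, env, ctr left unused)
unrestricted ✓ (typability at Q → ((P → Q) → R) → R is all that's needed)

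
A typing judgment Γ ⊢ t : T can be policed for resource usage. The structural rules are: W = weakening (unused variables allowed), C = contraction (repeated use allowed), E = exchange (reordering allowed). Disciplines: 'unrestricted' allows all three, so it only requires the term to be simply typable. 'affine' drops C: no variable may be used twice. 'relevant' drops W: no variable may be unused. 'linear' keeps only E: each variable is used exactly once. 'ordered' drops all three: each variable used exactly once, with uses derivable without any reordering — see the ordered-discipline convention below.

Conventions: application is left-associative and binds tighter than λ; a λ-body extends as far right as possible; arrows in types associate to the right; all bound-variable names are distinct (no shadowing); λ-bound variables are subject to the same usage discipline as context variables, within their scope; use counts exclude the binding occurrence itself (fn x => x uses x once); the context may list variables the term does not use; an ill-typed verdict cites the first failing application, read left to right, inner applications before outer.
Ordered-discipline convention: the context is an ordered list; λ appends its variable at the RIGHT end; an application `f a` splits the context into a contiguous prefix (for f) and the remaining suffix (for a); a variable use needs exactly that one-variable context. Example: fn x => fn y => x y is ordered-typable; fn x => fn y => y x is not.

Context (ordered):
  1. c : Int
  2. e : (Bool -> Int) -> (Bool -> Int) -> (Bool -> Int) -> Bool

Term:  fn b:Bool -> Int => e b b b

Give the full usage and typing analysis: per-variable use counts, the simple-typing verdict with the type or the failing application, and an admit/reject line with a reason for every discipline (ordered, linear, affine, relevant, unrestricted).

variable uses: c: 0, e: 1, b [bound]: 3
uses in reading order: e, b, b, b
typing: well-typed — term : (Bool -> Int) -> Bool
ordered: ✗, uses contraction: b ×3; c never used (weakening)
linear: ✗, uses contraction: b ×3; c never used (weakening)
affine: ✗, uses contraction: b ×3
relevant: ✗, c never used (weakening)
unrestricted: ✓, typability at (Bool -> Int) -> Bool is all that's needed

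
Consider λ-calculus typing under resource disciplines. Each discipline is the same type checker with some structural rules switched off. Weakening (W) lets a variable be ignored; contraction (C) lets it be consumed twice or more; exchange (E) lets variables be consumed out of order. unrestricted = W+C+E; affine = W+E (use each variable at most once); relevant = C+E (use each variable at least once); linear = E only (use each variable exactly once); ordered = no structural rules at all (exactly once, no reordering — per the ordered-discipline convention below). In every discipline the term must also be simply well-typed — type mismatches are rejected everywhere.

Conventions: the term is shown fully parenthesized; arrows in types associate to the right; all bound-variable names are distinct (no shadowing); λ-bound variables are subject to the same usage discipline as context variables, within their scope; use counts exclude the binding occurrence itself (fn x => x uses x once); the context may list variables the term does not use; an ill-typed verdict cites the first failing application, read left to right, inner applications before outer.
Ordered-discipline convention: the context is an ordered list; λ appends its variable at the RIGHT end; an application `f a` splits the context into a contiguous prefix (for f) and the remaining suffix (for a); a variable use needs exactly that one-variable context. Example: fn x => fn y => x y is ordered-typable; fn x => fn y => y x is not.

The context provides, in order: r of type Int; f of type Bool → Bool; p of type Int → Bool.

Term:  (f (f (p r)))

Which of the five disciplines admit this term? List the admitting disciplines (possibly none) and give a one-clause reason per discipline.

accepted by: relevant, unrestricted
use counts: r: 1; f: 2; p: 1
left-to-right use order: f, f, p, r
typing: well-typed at Bool
ordered: ✗ — uses contraction: f ×2
linear: ✗ — uses contraction: f ×2
affine: ✗ — uses contraction: f ×2
relevant: ✓ — r, f, p: all used, weakening unneeded
unrestricted: ✓ — simply typable at Bool; W, C, E all held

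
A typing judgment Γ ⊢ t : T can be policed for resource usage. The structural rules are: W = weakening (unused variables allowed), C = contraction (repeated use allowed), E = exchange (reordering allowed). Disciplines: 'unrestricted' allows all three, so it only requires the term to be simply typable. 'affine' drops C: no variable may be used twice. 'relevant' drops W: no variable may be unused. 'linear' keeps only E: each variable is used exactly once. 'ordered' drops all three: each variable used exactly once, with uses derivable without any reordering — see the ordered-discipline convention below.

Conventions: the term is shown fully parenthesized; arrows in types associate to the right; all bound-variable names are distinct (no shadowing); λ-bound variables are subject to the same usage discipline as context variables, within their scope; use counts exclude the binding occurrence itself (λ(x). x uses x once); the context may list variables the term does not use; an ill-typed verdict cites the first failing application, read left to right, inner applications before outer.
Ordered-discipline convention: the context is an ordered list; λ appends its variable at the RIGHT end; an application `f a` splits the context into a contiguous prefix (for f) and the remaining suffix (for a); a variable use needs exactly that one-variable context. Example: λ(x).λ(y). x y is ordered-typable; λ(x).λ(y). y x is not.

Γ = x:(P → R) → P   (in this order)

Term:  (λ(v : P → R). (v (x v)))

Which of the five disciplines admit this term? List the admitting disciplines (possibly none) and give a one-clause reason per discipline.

admitted by: relevant, unrestricted
variable uses: x: 1×; v (bound): 2×
order of uses: v, x, v
typing: well-typed — term : (P → R) → R
ordered: ✗ — v ×2 used more than once (contraction)
linear: ✗ — v ×2 used more than once (contraction)
affine: ✗ — v ×2 used more than once (contraction)
relevant: ✓ — none of x, v goes unused
unrestricted: ✓ — simply typable at (P → R) → R; W, C, E all held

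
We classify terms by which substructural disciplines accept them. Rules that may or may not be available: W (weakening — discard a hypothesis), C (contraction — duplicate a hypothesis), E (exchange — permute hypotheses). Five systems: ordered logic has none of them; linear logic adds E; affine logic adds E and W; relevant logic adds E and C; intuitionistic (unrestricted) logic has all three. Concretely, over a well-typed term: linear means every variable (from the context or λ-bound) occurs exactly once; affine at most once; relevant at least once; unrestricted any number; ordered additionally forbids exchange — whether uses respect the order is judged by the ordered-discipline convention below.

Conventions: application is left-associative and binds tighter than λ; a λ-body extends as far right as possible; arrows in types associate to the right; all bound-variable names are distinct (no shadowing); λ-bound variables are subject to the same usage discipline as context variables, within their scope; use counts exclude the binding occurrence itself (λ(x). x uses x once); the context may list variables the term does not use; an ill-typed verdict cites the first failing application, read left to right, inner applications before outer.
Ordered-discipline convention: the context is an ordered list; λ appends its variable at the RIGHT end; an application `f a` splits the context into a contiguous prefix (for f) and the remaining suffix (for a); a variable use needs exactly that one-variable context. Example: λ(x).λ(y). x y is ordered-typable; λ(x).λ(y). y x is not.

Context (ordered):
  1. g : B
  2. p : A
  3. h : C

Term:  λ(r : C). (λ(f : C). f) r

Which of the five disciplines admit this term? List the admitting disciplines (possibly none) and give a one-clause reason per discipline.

admitted in: affine, unrestricted
variable uses: g=0; p=0; h=0; r [bound]=1; f [bound]=1
left-to-right use order: f, r
typing: ✓ — C -> C
ordered ✗ (g, p, h never used (weakening))
linear ✗ (g, p, h never used (weakening))
affine ✓ (g, p, h, r, f: no repeats, contraction unneeded)
relevant ✗ (g, p, h never used (weakening))
unrestricted ✓ (type-checks (C -> C) and nothing is barred)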